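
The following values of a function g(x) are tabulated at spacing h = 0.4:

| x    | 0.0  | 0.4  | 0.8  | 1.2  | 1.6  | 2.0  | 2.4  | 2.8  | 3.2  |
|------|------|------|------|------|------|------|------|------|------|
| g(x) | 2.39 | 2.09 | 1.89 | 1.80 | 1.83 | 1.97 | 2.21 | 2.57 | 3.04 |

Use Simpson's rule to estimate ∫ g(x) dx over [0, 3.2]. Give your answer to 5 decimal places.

h = 0.4, n = 8.
(h/3)·[y₀ + 4y₁ + 2y₂ + 4y₃ + 2y₄ + 4y₅ + 2y₆ + 4y₇ + y₈] = 0.133333·(51.01) = 6.80133.

6.80133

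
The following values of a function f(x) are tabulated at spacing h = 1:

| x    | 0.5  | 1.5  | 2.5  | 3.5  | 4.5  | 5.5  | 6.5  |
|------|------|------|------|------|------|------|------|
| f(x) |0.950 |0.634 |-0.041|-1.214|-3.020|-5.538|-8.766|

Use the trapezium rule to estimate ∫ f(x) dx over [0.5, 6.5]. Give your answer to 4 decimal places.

-13.0870

h = 1, n = 6.
(h/2)·[y₀ + 2y₁ + 2y₂ + 2y₃ + 2y₄ + 2y₅ + y₆] = 0.5·(-26.174) = -13.0870.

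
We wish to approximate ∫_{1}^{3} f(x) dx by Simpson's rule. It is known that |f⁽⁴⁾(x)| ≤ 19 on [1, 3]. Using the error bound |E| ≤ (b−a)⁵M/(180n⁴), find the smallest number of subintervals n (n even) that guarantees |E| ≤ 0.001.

8

Need 608/(180n⁴) ≤ 0.001.
n⁴ ≥ 608/(180·0.001) = 3377.78 ⇒ n ≥ 7.6236, so the smallest even n is 8. (n must be even for Simpson's rule.)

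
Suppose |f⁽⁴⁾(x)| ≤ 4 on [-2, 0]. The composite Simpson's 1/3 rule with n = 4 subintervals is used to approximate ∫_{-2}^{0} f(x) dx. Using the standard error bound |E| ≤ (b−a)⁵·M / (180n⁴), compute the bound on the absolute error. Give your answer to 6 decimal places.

|E| ≤ (2)⁵·4 / (180·4⁴) = 128/46080 = 0.002778.

0.002778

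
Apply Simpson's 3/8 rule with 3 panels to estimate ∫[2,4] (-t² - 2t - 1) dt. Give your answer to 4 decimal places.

-32.6667

h = (4 − 2)/3 = 0.666667.
Nodes t₀,…,t₃ = 2, 2.666667, 3.333333, 4.
f(t) = -t² - 2t - 1: f₀=-9, f₁=-13.444444, f₂=-18.777778, f₃=-25.
(3h/8)·[f₀ + 3f₁ + 3f₂ + f₃] = 0.25·(-130.666667) = -32.6667.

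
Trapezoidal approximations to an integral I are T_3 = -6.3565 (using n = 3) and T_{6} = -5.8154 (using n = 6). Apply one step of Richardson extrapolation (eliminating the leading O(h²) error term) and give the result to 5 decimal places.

-5.63503

R = (4·T_{6} − T_3) / 3 = (4·(-5.8154) − (-6.3565))/3 = (-16.9051)/3 = -5.63503.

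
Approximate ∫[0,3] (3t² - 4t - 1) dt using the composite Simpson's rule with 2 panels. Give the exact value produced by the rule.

h = (3 − 0)/2 = 1.5.
Nodes t₀,…,t₂ = 0, 1.5, 3.
f(t) = 3t² - 4t - 1: f₀=-1, f₁=-0.25, f₂=14.
(h/3)·[f₀ + 4f₁ + f₂] = 0.5·(12) = 6.

6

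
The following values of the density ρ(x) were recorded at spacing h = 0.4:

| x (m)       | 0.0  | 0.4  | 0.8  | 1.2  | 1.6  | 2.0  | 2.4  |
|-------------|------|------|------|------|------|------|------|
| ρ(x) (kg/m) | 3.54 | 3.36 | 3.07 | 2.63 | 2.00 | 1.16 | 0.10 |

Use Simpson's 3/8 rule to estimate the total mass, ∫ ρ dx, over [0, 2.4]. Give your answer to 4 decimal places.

h = 0.4, n = 6.
(3h/8)·[y₀ + 3y₁ + 3y₂ + 2y₃ + 3y₄ + 3y₅ + y₆] = 0.15·(37.67) = 5.6505.

5.6505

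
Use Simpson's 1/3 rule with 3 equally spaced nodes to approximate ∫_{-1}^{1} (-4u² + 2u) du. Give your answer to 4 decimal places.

h = (1 − (-1))/2 = 1.
Nodes u₀,…,u₂ = -1, 0, 1.
f(u) = -4u² + 2u: f₀=-6, f₁=0, f₂=-2.
(h/3)·[f₀ + 4f₁ + f₂] = 0.333333·(-8) = -2.6667.

-2.6667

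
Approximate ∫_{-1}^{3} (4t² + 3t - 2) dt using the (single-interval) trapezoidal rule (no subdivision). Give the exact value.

84

T = (b−a)/2 · [f(-1) + f(3)] = 2·[(-1) + 43] = 84.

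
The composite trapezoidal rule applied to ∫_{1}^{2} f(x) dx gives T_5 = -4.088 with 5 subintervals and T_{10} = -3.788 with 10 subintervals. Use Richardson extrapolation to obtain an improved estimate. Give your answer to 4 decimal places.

R = (4·T_{10} − T_5) / 3 = (4·(-3.788) − (-4.088))/3 = (-11.064)/3 = -3.6880.

-3.6880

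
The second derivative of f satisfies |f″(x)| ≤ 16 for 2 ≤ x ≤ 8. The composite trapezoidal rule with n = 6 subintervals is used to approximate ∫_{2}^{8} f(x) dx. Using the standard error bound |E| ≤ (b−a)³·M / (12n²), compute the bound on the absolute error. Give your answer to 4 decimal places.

|E| ≤ (6)³·16 / (12·6²) = 3456/432 = 8.0000.

8.0000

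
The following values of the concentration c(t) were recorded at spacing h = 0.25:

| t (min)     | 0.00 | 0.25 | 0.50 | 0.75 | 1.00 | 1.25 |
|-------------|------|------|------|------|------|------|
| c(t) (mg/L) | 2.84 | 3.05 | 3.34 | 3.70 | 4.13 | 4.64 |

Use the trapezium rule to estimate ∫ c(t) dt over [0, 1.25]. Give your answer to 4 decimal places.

4.4900

h = 0.25, n = 5.
(h/2)·[y₀ + 2y₁ + 2y₂ + 2y₃ + 2y₄ + y₅] = 0.125·(35.92) = 4.4900.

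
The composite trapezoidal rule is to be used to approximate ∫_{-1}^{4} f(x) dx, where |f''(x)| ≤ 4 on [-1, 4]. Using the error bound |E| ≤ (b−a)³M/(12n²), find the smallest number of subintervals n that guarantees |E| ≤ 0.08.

Need 500/(12n²) ≤ 0.08.
n² ≥ 500/(12·0.08) = 520.833 ⇒ n ≥ 22.8218, so the smallest n is 23.

23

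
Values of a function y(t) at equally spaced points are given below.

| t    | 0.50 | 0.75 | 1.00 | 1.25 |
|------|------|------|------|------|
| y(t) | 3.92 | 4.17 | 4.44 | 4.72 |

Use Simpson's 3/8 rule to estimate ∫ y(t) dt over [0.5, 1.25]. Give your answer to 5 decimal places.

3.23156

h = 0.25, n = 3.
(3h/8)·[y₀ + 3y₁ + 3y₂ + y₃] = 0.09375·(34.47) = 3.23156.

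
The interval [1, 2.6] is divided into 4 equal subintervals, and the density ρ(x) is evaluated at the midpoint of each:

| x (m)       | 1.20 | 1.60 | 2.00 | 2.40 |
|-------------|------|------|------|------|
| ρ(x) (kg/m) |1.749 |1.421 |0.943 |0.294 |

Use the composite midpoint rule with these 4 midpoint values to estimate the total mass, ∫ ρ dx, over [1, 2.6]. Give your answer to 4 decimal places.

h = 0.4, n = 4.
h·[y(m₁) + y(m₂) + y(m₃) + y(m₄)] = 0.4·(4.407) = 1.7628.

1.7628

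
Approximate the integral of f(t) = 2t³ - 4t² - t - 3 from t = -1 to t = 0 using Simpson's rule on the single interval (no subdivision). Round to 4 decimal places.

-4.3333

S = (b−a)/6 · [f(-1) + 4f(-0.5) + f(0)] = 0.166667·[(-8) + 4·(-3.75) + (-3)] = -4.3333.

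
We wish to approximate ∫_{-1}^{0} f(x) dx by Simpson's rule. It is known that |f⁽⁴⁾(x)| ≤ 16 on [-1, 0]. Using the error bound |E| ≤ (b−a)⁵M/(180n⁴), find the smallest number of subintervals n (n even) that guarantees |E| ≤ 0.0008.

Need 16/(180n⁴) ≤ 0.0008.
n⁴ ≥ 16/(180·0.0008) = 111.111 ⇒ n ≥ 3.2467, so the smallest even n is 4. (n must be even for Simpson's rule.)

4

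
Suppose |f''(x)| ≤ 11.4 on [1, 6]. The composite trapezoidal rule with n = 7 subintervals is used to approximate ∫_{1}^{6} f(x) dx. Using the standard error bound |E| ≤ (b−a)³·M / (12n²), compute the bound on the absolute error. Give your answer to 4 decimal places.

|E| ≤ (5)³·11.4 / (12·7²) = 1425/588 = 2.4235.

2.4235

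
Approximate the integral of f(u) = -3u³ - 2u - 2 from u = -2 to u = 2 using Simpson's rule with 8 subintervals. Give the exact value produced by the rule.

h = (2 − (-2))/8 = 0.5.
Nodes u₀,…,u₈ = -2, -1.5, -1, -0.5, 0, 0.5, 1, 1.5, 2.
f(u) = -3u³ - 2u - 2: f₀=26, f₁=11.125, f₂=3, f₃=-0.625, f₄=-2, f₅=-3.375, f₆=-7, f₇=-15.125, f₈=-30.
(h/3)·[f₀ + 4f₁ + 2f₂ + 4f₃ + 2f₄ + 4f₅ + 2f₆ + 4f₇ + f₈] = 0.166667·(-48) = -8.

-8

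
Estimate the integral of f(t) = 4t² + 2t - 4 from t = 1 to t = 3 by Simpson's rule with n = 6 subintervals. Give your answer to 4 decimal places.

h = (3 − 1)/6 = 0.333333.
Nodes t₀,…,t₆ = 1, 1.333333, 1.666667, 2, 2.333333, 2.666667, 3.
f(t) = 4t² + 2t - 4: f₀=2, f₁=5.777778, f₂=10.444444, f₃=16, f₄=22.444444, f₅=29.777778, f₆=38.
(h/3)·[f₀ + 4f₁ + 2f₂ + 4f₃ + 2f₄ + 4f₅ + f₆] = 0.111111·(312) = 34.6667.

34.6667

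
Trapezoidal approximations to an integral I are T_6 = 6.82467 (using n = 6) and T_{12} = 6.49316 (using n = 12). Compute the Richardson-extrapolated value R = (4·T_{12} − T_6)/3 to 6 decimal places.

R = (4·T_{12} − T_6) / 3 = (4·6.49316 − 6.82467)/3 = (19.14797)/3 = 6.382657.

6.382657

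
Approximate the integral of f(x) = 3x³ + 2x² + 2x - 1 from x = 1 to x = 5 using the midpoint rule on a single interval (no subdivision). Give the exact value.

416

M = (b−a)·f(3) = 4·(104) = 416.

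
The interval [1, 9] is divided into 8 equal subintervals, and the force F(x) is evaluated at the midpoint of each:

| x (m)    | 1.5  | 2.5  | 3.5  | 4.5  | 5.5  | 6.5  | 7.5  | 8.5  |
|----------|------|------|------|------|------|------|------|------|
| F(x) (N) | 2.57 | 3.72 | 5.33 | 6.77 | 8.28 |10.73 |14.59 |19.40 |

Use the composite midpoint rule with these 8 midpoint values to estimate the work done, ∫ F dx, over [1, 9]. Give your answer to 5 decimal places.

71.39000

h = 1, n = 8.
h·[y(m₁) + y(m₂) + y(m₃) + y(m₄) + y(m₅) + y(m₆) + y(m₇) + y(m₈)] = 1·(71.39) = 71.39000.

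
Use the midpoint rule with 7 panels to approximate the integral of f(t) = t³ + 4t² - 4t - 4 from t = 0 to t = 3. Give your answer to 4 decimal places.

h = (3 − 0)/7 = 0.428571.
Midpoints m₁,…,m₇ = 0.214286, 0.642857, 1.071429, 1.5, 1.928571, 2.357143, 2.785714.
f(m₁)=-4.663630, f(m₂)=-4.652697, f(m₃)=-2.463921, f(m₄)=2.375, f(m₅)=10.336370, f(m₆)=21.892493, f(m₇)=37.515671.
h·[f(m₁) + f(m₂) + f(m₃) + f(m₄) + f(m₅) + f(m₆) + f(m₇)] = 0.428571·(60.339286) = 25.8597.

25.8597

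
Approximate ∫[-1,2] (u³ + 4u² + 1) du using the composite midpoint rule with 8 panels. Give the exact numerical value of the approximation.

h = (2 − (-1))/8 = 0.375.
Midpoints m₁,…,m₈ = -0.8125, -0.4375, -0.0625, 0.3125, 0.6875, 1.0625, 1.4375, 1.8125.
f(m₁)=3.104248046875, f(m₂)=1.681884765625, f(m₃)=1.015380859375, f(m₄)=1.421142578125, f(m₅)=3.215576171875, f(m₆)=6.715087890625, f(m₇)=12.236083984375, f(m₈)=20.094970703125.
h·[f(m₁) + f(m₂) + f(m₃) + f(m₄) + f(m₅) + f(m₆) + f(m₇) + f(m₈)] = 0.375·(49.484375) = 18.556640625.

18.556640625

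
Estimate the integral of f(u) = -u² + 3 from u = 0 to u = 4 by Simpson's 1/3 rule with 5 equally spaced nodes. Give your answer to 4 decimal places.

-9.3333

h = (4 − 0)/4 = 1.
Nodes u₀,…,u₄ = 0, 1, 2, 3, 4.
f(u) = -u² + 3: f₀=3, f₁=2, f₂=-1, f₃=-6, f₄=-13.
(h/3)·[f₀ + 4f₁ + 2f₂ + 4f₃ + f₄] = 0.333333·(-28) = -9.3333.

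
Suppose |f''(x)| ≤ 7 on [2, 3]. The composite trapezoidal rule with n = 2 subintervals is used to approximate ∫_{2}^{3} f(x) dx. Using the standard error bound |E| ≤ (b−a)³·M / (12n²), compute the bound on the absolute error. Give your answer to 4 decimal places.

0.1458

|E| ≤ (1)³·7 / (12·2²) = 7/48 = 0.1458.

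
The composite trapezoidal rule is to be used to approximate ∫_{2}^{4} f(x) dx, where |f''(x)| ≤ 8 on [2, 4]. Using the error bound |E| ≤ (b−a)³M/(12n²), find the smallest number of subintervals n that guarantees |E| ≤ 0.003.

Need 64/(12n²) ≤ 0.003.
n² ≥ 64/(12·0.003) = 1777.78 ⇒ n ≥ 42.1637, so the smallest n is 43.

43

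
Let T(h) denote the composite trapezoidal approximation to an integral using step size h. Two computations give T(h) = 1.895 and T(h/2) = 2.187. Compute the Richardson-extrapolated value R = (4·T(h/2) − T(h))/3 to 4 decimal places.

R = (4·T(h/2) − T(h)) / 3 = (4·2.187 − 1.895)/3 = (6.853)/3 = 2.2843.

2.2843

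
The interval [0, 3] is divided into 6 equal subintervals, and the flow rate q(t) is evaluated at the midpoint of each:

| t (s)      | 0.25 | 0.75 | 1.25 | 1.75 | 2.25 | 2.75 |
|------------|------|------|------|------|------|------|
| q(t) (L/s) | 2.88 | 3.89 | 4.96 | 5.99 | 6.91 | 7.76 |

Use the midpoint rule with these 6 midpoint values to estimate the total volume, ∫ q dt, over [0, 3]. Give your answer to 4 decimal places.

h = 0.5, n = 6.
h·[y(m₁) + y(m₂) + y(m₃) + y(m₄) + y(m₅) + y(m₆)] = 0.5·(32.39) = 16.1950.

16.1950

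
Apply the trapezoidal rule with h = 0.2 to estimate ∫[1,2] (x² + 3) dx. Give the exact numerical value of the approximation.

5.34

h = (2 − 1)/5 = 0.2.
Nodes x₀,…,x₅ = 1, 1.2, 1.4, 1.6, 1.8, 2.
f(x) = x² + 3: f₀=4, f₁=4.44, f₂=4.96, f₃=5.56, f₄=6.24, f₅=7.
(h/2)·[f₀ + 2f₁ + 2f₂ + 2f₃ + 2f₄ + f₅] = 0.1·(53.4) = 5.34.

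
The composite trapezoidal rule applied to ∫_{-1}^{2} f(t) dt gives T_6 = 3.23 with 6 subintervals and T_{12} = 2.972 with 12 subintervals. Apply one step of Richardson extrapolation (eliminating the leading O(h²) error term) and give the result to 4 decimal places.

R = (4·T_{12} − T_6) / 3 = (4·2.972 − 3.23)/3 = (8.658)/3 = 2.8860.

2.8860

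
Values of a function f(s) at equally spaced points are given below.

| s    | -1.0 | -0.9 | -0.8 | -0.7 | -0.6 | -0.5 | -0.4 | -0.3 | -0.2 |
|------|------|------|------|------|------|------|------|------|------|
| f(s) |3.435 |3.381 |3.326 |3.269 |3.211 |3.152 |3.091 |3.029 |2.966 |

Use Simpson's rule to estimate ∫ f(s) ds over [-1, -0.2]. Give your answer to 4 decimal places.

2.5660

h = 0.1, n = 8.
(h/3)·[y₀ + 4y₁ + 2y₂ + 4y₃ + 2y₄ + 4y₅ + 2y₆ + 4y₇ + y₈] = 0.033333·(76.981) = 2.5660.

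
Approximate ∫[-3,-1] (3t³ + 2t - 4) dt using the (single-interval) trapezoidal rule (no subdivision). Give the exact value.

T = (b−a)/2 · [f(-3) + f(-1)] = 1·[(-91) + (-9)] = -100.

-100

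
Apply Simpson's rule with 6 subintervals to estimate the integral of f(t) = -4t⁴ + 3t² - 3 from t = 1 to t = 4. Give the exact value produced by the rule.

h = (4 − 1)/6 = 0.5.
Nodes t₀,…,t₆ = 1, 1.5, 2, 2.5, 3, 3.5, 4.
f(t) = -4t⁴ + 3t² - 3: f₀=-4, f₁=-16.5, f₂=-55, f₃=-140.5, f₄=-300, f₅=-566.5, f₆=-979.
(h/3)·[f₀ + 4f₁ + 2f₂ + 4f₃ + 2f₄ + 4f₅ + f₆] = 0.166667·(-4587) = -764.5.

-764.5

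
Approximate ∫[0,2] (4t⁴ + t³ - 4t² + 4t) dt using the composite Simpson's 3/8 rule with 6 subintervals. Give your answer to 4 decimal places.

26.9630

h = (2 − 0)/6 = 0.333333.
Nodes t₀,…,t₆ = 0, 0.333333, 0.666667, 1, 1.333333, 1.666667, 2.
f(t) = 4t⁴ + t³ - 4t² + 4t: f₀=0, f₁=0.975309, f₂=1.975309, f₃=5, f₄=13.234568, f₅=31.049383, f₆=64.
(3h/8)·[f₀ + 3f₁ + 3f₂ + 2f₃ + 3f₄ + 3f₅ + f₆] = 0.125·(215.703704) = 26.9630.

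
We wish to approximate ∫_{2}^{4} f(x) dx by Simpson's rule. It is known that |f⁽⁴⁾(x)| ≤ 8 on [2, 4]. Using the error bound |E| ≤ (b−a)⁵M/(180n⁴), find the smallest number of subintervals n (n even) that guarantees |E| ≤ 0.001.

Need 256/(180n⁴) ≤ 0.001.
n⁴ ≥ 256/(180·0.001) = 1422.22 ⇒ n ≥ 6.1410, so the smallest even n is 8. (n must be even for Simpson's rule.)

8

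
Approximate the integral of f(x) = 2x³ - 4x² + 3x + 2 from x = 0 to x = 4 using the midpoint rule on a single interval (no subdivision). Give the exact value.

32

M = (b−a)·f(2) = 4·(8) = 32.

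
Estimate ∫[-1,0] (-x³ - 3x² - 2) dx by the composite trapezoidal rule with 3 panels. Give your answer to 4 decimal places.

-2.7778

h = (0 − (-1))/3 = 0.333333.
Nodes x₀,…,x₃ = -1, -0.666667, -0.333333, 0.
f(x) = -x³ - 3x² - 2: f₀=-4, f₁=-3.037037, f₂=-2.296296, f₃=-2.
(h/2)·[f₀ + 2f₁ + 2f₂ + f₃] = 0.166667·(-16.666667) = -2.7778.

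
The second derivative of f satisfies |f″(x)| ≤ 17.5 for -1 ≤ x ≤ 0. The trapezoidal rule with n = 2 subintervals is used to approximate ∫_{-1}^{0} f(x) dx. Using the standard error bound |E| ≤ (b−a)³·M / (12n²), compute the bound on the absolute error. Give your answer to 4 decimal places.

0.3646

|E| ≤ (1)³·17.5 / (12·2²) = 17.5/48 = 0.3646.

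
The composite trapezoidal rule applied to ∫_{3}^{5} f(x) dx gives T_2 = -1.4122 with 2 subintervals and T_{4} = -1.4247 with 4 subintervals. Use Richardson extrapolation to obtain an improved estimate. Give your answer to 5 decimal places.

R = (4·T_{4} − T_2) / 3 = (4·(-1.4247) − (-1.4122))/3 = (-4.2866)/3 = -1.42887.

-1.42887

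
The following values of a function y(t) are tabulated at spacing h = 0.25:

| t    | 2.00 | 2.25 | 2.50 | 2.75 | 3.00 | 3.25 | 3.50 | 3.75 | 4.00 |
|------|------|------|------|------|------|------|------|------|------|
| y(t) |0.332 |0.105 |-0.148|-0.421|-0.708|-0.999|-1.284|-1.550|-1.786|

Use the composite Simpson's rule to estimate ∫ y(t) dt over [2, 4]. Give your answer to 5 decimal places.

-1.43283

h = 0.25, n = 8.
(h/3)·[y₀ + 4y₁ + 2y₂ + 4y₃ + 2y₄ + 4y₅ + 2y₆ + 4y₇ + y₈] = 0.083333·(-17.194) = -1.43283.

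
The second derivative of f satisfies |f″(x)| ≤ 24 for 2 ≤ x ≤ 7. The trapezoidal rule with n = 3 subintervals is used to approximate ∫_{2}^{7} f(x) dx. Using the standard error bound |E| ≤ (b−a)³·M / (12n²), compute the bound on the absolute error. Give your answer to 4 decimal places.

27.7778

|E| ≤ (5)³·24 / (12·3²) = 3000/108 = 27.7778.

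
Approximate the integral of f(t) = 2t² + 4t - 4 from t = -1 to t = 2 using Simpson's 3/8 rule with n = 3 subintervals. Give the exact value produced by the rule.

0

h = (2 − (-1))/3 = 1.
Nodes t₀,…,t₃ = -1, 0, 1, 2.
f(t) = 2t² + 4t - 4: f₀=-6, f₁=-4, f₂=2, f₃=12.
(3h/8)·[f₀ + 3f₁ + 3f₂ + f₃] = 0.375·(0) = 0.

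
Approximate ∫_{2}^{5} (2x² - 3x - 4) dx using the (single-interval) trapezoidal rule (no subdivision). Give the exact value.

T = (b−a)/2 · [f(2) + f(5)] = 1.5·[(-2) + 31] = 43.5.

43.5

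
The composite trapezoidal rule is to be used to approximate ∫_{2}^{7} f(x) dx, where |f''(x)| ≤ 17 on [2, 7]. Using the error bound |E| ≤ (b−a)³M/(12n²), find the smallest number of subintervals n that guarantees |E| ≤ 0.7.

16

Need 2125/(12n²) ≤ 0.7.
n² ≥ 2125/(12·0.7) = 252.976 ⇒ n ≥ 15.9052, so the smallest n is 16.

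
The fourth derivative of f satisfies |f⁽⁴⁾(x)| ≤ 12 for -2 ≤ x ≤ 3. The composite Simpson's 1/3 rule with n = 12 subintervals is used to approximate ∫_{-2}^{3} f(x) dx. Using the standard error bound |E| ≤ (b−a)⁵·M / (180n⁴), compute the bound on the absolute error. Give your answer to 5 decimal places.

|E| ≤ (5)⁵·12 / (180·12⁴) = 37500/3732480 = 0.01005.

0.01005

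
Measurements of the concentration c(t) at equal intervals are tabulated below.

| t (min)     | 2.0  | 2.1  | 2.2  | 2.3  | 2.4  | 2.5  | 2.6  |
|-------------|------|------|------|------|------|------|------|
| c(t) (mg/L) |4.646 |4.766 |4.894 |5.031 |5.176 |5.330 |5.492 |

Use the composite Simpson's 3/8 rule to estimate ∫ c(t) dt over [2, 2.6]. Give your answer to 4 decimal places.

h = 0.1, n = 6.
(3h/8)·[y₀ + 3y₁ + 3y₂ + 2y₃ + 3y₄ + 3y₅ + y₆] = 0.0375·(80.698) = 3.0262.

3.0262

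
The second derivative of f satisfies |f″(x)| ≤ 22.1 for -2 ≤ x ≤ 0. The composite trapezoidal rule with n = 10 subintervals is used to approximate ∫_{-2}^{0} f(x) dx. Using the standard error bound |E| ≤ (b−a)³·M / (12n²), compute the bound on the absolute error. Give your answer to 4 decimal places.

|E| ≤ (2)³·22.1 / (12·10²) = 176.8/1200 = 0.1473.

0.1473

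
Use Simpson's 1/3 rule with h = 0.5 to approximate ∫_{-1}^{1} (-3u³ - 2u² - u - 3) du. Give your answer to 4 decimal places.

-7.3333

h = (1 − (-1))/4 = 0.5.
Nodes u₀,…,u₄ = -1, -0.5, 0, 0.5, 1.
f(u) = -3u³ - 2u² - u - 3: f₀=-1, f₁=-2.625, f₂=-3, f₃=-4.375, f₄=-9.
(h/3)·[f₀ + 4f₁ + 2f₂ + 4f₃ + f₄] = 0.166667·(-44) = -7.3333.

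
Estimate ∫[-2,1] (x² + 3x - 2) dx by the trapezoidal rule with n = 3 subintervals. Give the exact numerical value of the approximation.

-7

h = (1 − (-2))/3 = 1.
Nodes x₀,…,x₃ = -2, -1, 0, 1.
f(x) = x² + 3x - 2: f₀=-4, f₁=-4, f₂=-2, f₃=2.
(h/2)·[f₀ + 2f₁ + 2f₂ + f₃] = 0.5·(-14) = -7.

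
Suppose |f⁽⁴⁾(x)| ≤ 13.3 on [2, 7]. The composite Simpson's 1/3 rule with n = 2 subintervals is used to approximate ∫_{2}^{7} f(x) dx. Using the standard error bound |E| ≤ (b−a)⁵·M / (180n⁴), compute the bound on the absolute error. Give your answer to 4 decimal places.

14.4314

|E| ≤ (5)⁵·13.3 / (180·2⁴) = 41562.5/2880 = 14.4314.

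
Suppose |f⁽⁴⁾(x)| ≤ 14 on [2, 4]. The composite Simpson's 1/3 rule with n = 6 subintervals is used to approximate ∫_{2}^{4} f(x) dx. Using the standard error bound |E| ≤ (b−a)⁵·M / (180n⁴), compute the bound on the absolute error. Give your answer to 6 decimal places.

|E| ≤ (2)⁵·14 / (180·6⁴) = 448/233280 = 0.001920.

0.001920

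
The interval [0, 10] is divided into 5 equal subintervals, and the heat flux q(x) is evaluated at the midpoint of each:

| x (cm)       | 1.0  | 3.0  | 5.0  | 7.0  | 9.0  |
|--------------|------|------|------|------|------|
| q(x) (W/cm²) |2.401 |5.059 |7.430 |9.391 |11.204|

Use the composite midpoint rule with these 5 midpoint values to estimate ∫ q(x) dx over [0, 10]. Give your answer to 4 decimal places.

h = 2, n = 5.
h·[y(m₁) + y(m₂) + y(m₃) + y(m₄) + y(m₅)] = 2·(35.485) = 70.9700.

70.9700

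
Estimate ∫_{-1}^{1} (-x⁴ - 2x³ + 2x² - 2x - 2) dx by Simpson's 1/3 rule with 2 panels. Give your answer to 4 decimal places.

-3.3333

h = (1 − (-1))/2 = 1.
Nodes x₀,…,x₂ = -1, 0, 1.
f(x) = -x⁴ - 2x³ + 2x² - 2x - 2: f₀=3, f₁=-2, f₂=-5.
(h/3)·[f₀ + 4f₁ + f₂] = 0.333333·(-10) = -3.3333.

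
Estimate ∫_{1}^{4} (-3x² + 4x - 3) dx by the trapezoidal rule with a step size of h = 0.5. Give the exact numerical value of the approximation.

h = (4 − 1)/6 = 0.5.
Nodes x₀,…,x₆ = 1, 1.5, 2, 2.5, 3, 3.5, 4.
f(x) = -3x² + 4x - 3: f₀=-2, f₁=-3.75, f₂=-7, f₃=-11.75, f₄=-18, f₅=-25.75, f₆=-35.
(h/2)·[f₀ + 2f₁ + 2f₂ + 2f₃ + 2f₄ + 2f₅ + f₆] = 0.25·(-169.5) = -42.375.

-42.375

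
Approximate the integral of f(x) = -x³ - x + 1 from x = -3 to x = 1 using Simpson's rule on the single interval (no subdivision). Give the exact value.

28

S = (b−a)/6 · [f(-3) + 4f(-1) + f(1)] = 0.666667·[31 + 4·3 + (-1)] = 28.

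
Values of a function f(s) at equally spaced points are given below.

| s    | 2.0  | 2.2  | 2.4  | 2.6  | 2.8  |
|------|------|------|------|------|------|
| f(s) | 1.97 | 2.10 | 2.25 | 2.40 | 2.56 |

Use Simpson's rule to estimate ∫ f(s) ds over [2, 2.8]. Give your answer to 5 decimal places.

1.80200

h = 0.2, n = 4.
(h/3)·[y₀ + 4y₁ + 2y₂ + 4y₃ + y₄] = 0.066667·(27.03) = 1.80200.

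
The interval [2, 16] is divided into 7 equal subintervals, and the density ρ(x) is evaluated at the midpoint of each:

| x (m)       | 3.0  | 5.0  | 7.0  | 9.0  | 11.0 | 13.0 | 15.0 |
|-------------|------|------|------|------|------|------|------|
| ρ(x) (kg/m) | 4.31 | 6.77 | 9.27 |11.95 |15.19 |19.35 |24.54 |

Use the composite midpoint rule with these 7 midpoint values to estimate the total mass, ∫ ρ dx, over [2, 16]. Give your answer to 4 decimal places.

h = 2, n = 7.
h·[y(m₁) + y(m₂) + y(m₃) + y(m₄) + y(m₅) + y(m₆) + y(m₇)] = 2·(91.38) = 182.7600.

182.7600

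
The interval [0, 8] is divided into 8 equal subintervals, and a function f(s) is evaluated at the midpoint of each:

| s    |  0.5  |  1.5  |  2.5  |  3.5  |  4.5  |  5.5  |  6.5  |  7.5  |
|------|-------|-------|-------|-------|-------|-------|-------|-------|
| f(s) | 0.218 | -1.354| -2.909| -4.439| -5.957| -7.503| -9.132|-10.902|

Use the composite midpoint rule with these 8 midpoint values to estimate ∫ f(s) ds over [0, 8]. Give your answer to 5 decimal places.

-41.97800

h = 1, n = 8.
h·[y(m₁) + y(m₂) + y(m₃) + y(m₄) + y(m₅) + y(m₆) + y(m₇) + y(m₈)] = 1·(-41.978) = -41.97800.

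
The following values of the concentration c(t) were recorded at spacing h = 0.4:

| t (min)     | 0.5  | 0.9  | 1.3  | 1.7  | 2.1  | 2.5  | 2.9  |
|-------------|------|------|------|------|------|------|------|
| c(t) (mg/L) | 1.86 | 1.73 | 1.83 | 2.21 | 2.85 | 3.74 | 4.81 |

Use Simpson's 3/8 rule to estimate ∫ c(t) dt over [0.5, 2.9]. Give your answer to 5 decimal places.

h = 0.4, n = 6.
(3h/8)·[y₀ + 3y₁ + 3y₂ + 2y₃ + 3y₄ + 3y₅ + y₆] = 0.15·(41.54) = 6.23100.

6.23100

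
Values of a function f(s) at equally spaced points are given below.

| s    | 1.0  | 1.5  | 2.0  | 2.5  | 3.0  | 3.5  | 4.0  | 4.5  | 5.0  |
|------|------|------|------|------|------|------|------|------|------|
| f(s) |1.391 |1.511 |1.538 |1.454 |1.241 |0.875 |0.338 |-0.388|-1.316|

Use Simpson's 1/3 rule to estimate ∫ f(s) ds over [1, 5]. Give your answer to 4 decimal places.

h = 0.5, n = 8.
(h/3)·[y₀ + 4y₁ + 2y₂ + 4y₃ + 2y₄ + 4y₅ + 2y₆ + 4y₇ + y₈] = 0.166667·(20.117) = 3.3528.

3.3528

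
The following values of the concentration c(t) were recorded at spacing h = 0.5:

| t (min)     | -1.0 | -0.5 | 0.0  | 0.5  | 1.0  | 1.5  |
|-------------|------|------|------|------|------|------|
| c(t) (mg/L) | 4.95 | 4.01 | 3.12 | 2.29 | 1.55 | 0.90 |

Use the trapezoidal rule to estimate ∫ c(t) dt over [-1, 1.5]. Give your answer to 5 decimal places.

6.94750

h = 0.5, n = 5.
(h/2)·[y₀ + 2y₁ + 2y₂ + 2y₃ + 2y₄ + y₅] = 0.25·(27.79) = 6.94750.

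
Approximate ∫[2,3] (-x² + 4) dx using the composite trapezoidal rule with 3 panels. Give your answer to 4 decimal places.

-2.3519

h = (3 − 2)/3 = 0.333333.
Nodes x₀,…,x₃ = 2, 2.333333, 2.666667, 3.
f(x) = -x² + 4: f₀=0, f₁=-1.444444, f₂=-3.111111, f₃=-5.
(h/2)·[f₀ + 2f₁ + 2f₂ + f₃] = 0.166667·(-14.111111) = -2.3519.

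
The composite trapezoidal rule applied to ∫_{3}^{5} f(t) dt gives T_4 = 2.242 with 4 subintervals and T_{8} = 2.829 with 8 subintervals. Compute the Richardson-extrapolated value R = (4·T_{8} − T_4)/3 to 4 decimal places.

3.0247

R = (4·T_{8} − T_4) / 3 = (4·2.829 − 2.242)/3 = (9.074)/3 = 3.0247.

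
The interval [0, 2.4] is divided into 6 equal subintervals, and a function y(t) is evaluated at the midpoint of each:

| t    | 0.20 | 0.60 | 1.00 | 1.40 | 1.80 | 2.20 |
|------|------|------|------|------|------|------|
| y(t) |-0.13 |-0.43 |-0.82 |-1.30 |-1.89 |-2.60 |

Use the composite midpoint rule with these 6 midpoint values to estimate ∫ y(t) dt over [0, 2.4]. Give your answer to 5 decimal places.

h = 0.4, n = 6.
h·[y(m₁) + y(m₂) + y(m₃) + y(m₄) + y(m₅) + y(m₆)] = 0.4·(-7.17) = -2.86800.

-2.86800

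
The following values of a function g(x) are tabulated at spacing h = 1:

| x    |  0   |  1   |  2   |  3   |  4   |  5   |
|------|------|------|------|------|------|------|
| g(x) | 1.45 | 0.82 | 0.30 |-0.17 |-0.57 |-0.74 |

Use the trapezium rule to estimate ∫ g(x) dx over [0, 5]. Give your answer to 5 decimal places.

0.73500

h = 1, n = 5.
(h/2)·[y₀ + 2y₁ + 2y₂ + 2y₃ + 2y₄ + y₅] = 0.5·(1.47) = 0.73500.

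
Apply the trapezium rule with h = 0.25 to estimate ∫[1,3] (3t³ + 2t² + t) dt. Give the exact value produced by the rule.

81.75

h = (3 − 1)/8 = 0.25.
Nodes t₀,…,t₈ = 1, 1.25, 1.5, 1.75, 2, 2.25, 2.5, 2.75, 3.
f(t) = 3t³ + 2t² + t: f₀=6, f₁=10.234375, f₂=16.125, f₃=23.953125, f₄=34, f₅=46.546875, f₆=61.875, f₇=80.265625, f₈=102.
(h/2)·[f₀ + 2f₁ + 2f₂ + 2f₃ + 2f₄ + 2f₅ + 2f₆ + 2f₇ + f₈] = 0.125·(654) = 81.75.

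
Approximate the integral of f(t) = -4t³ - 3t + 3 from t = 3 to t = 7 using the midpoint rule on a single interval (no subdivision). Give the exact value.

-2048

M = (b−a)·f(5) = 4·(-512) = -2048.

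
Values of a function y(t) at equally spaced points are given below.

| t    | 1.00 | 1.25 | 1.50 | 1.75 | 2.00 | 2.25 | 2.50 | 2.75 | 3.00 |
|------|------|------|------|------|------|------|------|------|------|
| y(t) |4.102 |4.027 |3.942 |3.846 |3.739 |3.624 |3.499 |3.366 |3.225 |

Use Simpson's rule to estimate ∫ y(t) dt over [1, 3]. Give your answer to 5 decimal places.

h = 0.25, n = 8.
(h/3)·[y₀ + 4y₁ + 2y₂ + 4y₃ + 2y₄ + 4y₅ + 2y₆ + 4y₇ + y₈] = 0.083333·(89.139) = 7.42825.

7.42825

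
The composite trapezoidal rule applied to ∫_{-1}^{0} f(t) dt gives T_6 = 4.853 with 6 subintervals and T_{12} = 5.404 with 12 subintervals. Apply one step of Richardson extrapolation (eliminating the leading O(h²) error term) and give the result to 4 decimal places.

5.5877

R = (4·T_{12} − T_6) / 3 = (4·5.404 − 4.853)/3 = (16.763)/3 = 5.5877.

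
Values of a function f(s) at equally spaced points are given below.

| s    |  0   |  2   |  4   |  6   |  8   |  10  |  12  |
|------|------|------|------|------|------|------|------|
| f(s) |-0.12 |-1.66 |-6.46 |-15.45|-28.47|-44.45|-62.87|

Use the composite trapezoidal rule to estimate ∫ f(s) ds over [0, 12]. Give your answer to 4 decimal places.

h = 2, n = 6.
(h/2)·[y₀ + 2y₁ + 2y₂ + 2y₃ + 2y₄ + 2y₅ + y₆] = 1·(-255.97) = -255.9700.

-255.9700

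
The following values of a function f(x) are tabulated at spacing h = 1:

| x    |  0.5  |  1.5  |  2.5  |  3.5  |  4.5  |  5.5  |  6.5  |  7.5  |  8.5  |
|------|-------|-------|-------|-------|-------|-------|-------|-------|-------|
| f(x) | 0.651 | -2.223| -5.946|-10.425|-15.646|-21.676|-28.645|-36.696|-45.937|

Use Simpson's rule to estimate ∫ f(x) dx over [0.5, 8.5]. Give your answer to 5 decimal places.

h = 1, n = 8.
(h/3)·[y₀ + 4y₁ + 2y₂ + 4y₃ + 2y₄ + 4y₅ + 2y₆ + 4y₇ + y₈] = 0.333333·(-429.840) = -143.28000.

-143.28000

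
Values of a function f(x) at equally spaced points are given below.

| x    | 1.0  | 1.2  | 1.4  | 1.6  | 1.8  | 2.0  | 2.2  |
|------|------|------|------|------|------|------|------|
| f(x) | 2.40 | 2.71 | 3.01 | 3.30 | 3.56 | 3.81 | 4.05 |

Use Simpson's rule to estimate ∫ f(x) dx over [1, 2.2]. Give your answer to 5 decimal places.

h = 0.2, n = 6.
(h/3)·[y₀ + 4y₁ + 2y₂ + 4y₃ + 2y₄ + 4y₅ + y₆] = 0.066667·(58.87) = 3.92467.

3.92467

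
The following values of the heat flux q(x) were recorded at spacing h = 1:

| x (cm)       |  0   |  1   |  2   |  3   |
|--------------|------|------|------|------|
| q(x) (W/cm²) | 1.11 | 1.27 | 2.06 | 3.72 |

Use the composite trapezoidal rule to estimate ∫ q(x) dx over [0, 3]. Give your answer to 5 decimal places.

h = 1, n = 3.
(h/2)·[y₀ + 2y₁ + 2y₂ + y₃] = 0.5·(11.49) = 5.74500.

5.74500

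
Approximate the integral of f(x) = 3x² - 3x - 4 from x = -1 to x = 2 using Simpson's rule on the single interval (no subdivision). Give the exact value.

S = (b−a)/6 · [f(-1) + 4f(0.5) + f(2)] = 0.5·[2 + 4·(-4.75) + 2] = -7.5.

-7.5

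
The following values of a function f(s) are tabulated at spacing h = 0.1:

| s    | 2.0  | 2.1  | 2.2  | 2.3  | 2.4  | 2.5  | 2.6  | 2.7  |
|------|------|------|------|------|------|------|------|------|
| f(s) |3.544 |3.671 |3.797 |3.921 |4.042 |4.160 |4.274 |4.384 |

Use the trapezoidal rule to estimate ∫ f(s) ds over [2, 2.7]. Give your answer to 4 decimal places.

2.7829

h = 0.1, n = 7.
(h/2)·[y₀ + 2y₁ + 2y₂ + 2y₃ + 2y₄ + 2y₅ + 2y₆ + y₇] = 0.05·(55.658) = 2.7829.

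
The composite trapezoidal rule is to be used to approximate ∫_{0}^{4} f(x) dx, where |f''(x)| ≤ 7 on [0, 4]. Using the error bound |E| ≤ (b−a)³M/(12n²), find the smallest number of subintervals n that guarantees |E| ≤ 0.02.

Need 448/(12n²) ≤ 0.02.
n² ≥ 448/(12·0.02) = 1866.67 ⇒ n ≥ 43.2049, so the smallest n is 44.

44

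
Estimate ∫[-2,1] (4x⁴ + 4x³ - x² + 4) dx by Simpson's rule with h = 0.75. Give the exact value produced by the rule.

h = (1 − (-2))/4 = 0.75.
Nodes x₀,…,x₄ = -2, -1.25, -0.5, 0.25, 1.
f(x) = 4x⁴ + 4x³ - x² + 4: f₀=32, f₁=4.390625, f₂=3.5, f₃=4.015625, f₄=11.
(h/3)·[f₀ + 4f₁ + 2f₂ + 4f₃ + f₄] = 0.25·(83.625) = 20.90625.

20.90625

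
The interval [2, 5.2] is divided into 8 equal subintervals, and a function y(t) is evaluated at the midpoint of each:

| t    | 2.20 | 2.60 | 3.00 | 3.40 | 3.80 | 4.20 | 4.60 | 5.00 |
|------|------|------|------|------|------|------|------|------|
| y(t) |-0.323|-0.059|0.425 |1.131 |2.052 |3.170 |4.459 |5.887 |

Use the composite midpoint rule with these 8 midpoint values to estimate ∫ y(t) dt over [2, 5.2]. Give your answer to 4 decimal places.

6.6968

h = 0.4, n = 8.
h·[y(m₁) + y(m₂) + y(m₃) + y(m₄) + y(m₅) + y(m₆) + y(m₇) + y(m₈)] = 0.4·(16.742) = 6.6968.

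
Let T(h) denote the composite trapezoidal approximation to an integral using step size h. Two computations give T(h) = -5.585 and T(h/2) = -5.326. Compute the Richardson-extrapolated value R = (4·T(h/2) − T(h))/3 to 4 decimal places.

R = (4·T(h/2) − T(h)) / 3 = (4·(-5.326) − (-5.585))/3 = (-15.719)/3 = -5.2397.

-5.2397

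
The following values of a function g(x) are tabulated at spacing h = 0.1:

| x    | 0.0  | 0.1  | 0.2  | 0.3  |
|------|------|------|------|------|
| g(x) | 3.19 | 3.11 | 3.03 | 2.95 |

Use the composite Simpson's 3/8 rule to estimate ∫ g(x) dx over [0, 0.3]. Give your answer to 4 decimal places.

h = 0.1, n = 3.
(3h/8)·[y₀ + 3y₁ + 3y₂ + y₃] = 0.0375·(24.56) = 0.9210.

0.9210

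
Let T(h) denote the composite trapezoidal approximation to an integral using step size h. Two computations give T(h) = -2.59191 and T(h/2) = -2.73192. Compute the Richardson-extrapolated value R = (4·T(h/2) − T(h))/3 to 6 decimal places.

R = (4·T(h/2) − T(h)) / 3 = (4·(-2.73192) − (-2.59191))/3 = (-8.33577)/3 = -2.778590.

-2.778590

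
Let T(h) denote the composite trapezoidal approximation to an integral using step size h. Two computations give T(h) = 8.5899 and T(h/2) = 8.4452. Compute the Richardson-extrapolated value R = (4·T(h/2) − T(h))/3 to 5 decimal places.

8.39697

R = (4·T(h/2) − T(h)) / 3 = (4·8.4452 − 8.5899)/3 = (25.1909)/3 = 8.39697.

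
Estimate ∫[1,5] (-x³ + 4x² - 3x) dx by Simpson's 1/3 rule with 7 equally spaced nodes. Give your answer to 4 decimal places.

h = (5 − 1)/6 = 0.666667.
Nodes x₀,…,x₆ = 1, 1.666667, 2.333333, 3, 3.666667, 4.333333, 5.
f(x) = -x³ + 4x² - 3x: f₀=0, f₁=1.481481, f₂=2.074074, f₃=0, f₄=-6.518519, f₅=-19.259259, f₆=-40.
(h/3)·[f₀ + 4f₁ + 2f₂ + 4f₃ + 2f₄ + 4f₅ + f₆] = 0.222222·(-120) = -26.6667.

-26.6667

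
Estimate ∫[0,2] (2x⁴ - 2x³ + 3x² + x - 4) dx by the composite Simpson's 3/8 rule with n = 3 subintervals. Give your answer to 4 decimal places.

7.0370

h = (2 − 0)/3 = 0.666667.
Nodes x₀,…,x₃ = 0, 0.666667, 1.333333, 2.
f(x) = 2x⁴ - 2x³ + 3x² + x - 4: f₀=-4, f₁=-2.197531, f₂=4.246914, f₃=26.
(3h/8)·[f₀ + 3f₁ + 3f₂ + f₃] = 0.25·(28.148148) = 7.0370.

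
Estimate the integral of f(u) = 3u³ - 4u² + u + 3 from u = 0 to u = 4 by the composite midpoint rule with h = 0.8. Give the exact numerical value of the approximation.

h = (4 − 0)/5 = 0.8.
Midpoints m₁,…,m₅ = 0.4, 1.2, 2, 2.8, 3.6.
f(m₁)=2.952, f(m₂)=3.624, f(m₃)=13, f(m₄)=40.296, f(m₅)=94.728.
h·[f(m₁) + f(m₂) + f(m₃) + f(m₄) + f(m₅)] = 0.8·(154.6) = 123.68.

123.68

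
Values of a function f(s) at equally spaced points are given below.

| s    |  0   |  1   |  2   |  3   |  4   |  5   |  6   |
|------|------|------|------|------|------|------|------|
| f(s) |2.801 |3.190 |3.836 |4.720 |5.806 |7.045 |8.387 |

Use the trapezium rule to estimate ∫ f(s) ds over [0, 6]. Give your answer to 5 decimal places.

30.19100

h = 1, n = 6.
(h/2)·[y₀ + 2y₁ + 2y₂ + 2y₃ + 2y₄ + 2y₅ + y₆] = 0.5·(60.382) = 30.19100.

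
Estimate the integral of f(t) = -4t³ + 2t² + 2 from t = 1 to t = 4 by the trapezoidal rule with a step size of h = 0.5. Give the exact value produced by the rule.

h = (4 − 1)/6 = 0.5.
Nodes t₀,…,t₆ = 1, 1.5, 2, 2.5, 3, 3.5, 4.
f(t) = -4t³ + 2t² + 2: f₀=0, f₁=-7, f₂=-22, f₃=-48, f₄=-88, f₅=-145, f₆=-222.
(h/2)·[f₀ + 2f₁ + 2f₂ + 2f₃ + 2f₄ + 2f₅ + f₆] = 0.25·(-842) = -210.5.

-210.5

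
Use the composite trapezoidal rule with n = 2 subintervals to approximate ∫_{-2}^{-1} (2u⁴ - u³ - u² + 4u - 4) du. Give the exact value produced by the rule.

h = (-1 − (-2))/2 = 0.5.
Nodes u₀,…,u₂ = -2, -1.5, -1.
f(u) = 2u⁴ - u³ - u² + 4u - 4: f₀=24, f₁=1.25, f₂=-6.
(h/2)·[f₀ + 2f₁ + f₂] = 0.25·(20.5) = 5.125.

5.125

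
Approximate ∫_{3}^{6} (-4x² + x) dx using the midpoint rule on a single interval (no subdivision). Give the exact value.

M = (b−a)·f(4.5) = 3·(-76.5) = -229.5.

-229.5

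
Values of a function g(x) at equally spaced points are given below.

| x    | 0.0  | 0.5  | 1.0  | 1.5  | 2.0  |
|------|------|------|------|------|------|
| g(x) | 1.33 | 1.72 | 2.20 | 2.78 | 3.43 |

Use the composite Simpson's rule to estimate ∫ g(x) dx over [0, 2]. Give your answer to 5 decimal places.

h = 0.5, n = 4.
(h/3)·[y₀ + 4y₁ + 2y₂ + 4y₃ + y₄] = 0.166667·(27.16) = 4.52667.

4.52667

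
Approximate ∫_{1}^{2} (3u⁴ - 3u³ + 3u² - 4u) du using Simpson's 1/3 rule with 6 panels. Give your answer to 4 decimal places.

h = (2 − 1)/6 = 0.166667.
Nodes u₀,…,u₆ = 1, 1.166667, 1.333333, 1.5, 1.666667, 1.833333, 2.
f(u) = 3u⁴ - 3u³ + 3u² - 4u: f₀=-1, f₁=0.210648, f₂=2.370370, f₃=5.8125, f₄=10.925926, f₅=18.155093, f₆=28.
(h/3)·[f₀ + 4f₁ + 2f₂ + 4f₃ + 2f₄ + 4f₅ + f₆] = 0.055556·(150.305556) = 8.3503.

8.3503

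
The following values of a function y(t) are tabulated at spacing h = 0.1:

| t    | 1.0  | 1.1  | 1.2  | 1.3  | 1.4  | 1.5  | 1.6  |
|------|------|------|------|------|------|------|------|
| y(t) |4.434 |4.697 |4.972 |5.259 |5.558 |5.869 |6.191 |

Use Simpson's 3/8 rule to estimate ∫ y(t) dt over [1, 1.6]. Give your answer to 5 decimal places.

3.16616

h = 0.1, n = 6.
(3h/8)·[y₀ + 3y₁ + 3y₂ + 2y₃ + 3y₄ + 3y₅ + y₆] = 0.0375·(84.431) = 3.16616.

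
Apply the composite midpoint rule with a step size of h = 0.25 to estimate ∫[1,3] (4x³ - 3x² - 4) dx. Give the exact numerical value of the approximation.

h = (3 − 1)/8 = 0.25.
Midpoints m₁,…,m₈ = 1.125, 1.375, 1.625, 1.875, 2.125, 2.375, 2.625, 2.875.
f(m₁)=-2.1015625, f(m₂)=0.7265625, f(m₃)=5.2421875, f(m₄)=11.8203125, f(m₅)=20.8359375, f(m₆)=32.6640625, f(m₇)=47.6796875, f(m₈)=66.2578125.
h·[f(m₁) + f(m₂) + f(m₃) + f(m₄) + f(m₅) + f(m₆) + f(m₇) + f(m₈)] = 0.25·(183.125) = 45.78125.

45.78125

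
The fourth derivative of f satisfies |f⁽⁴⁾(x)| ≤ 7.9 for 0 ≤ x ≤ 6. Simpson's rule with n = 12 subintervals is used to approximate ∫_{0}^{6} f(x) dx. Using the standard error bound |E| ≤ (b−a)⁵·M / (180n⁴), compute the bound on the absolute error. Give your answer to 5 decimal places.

|E| ≤ (6)⁵·7.9 / (180·12⁴) = 61430.4/3732480 = 0.01646.

0.01646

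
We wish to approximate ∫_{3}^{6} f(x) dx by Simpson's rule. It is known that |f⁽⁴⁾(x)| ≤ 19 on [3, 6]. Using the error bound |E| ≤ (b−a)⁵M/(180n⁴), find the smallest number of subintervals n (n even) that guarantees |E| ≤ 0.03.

6

Need 4617/(180n⁴) ≤ 0.03.
n⁴ ≥ 4617/(180·0.03) = 855 ⇒ n ≥ 5.4074, so the smallest even n is 6. (n must be even for Simpson's rule.)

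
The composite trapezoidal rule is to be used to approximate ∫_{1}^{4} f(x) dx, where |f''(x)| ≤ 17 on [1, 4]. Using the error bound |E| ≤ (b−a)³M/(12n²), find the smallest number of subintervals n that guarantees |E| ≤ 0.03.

36

Need 459/(12n²) ≤ 0.03.
n² ≥ 459/(12·0.03) = 1275 ⇒ n ≥ 35.7071, so the smallest n is 36.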